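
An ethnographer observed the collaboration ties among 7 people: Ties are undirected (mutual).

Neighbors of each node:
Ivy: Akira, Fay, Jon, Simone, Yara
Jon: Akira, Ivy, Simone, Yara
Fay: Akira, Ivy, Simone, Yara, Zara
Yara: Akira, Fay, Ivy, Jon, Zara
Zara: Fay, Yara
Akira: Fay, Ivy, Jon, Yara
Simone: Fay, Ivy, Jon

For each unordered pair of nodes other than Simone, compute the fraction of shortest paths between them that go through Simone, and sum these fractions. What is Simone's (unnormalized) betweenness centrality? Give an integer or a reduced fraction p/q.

1/4

Pairs whose geodesics pass through Simone — Fay–Jon: 1/4.
All other pairs contribute 0.
Summing the contributions gives betweenness(Simone) = 1/4.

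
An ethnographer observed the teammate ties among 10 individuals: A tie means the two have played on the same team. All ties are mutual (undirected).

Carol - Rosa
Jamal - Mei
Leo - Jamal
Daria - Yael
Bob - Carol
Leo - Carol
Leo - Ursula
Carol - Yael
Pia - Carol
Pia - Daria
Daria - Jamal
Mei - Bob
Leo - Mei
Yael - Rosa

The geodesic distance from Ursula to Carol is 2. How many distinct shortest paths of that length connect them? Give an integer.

The shortest distance is 2, and the only length-2 path is Ursula–Leo–Carol. So there is exactly 1 shortest path.

1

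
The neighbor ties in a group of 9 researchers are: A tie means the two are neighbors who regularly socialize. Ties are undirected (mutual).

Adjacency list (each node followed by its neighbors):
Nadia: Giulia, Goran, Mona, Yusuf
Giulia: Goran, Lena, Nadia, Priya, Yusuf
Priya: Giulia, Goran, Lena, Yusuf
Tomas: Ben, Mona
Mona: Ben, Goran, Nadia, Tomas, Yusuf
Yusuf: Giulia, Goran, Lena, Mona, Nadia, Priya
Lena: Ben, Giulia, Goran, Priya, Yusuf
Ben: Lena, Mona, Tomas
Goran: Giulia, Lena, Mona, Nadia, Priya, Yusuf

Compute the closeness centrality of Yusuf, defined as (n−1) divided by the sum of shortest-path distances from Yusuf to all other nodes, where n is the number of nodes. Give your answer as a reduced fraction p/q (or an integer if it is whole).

Distances from Yusuf: Ben:2, Giulia:1, Goran:1, Lena:1, Mona:1, Nadia:1, Priya:1, Tomas:2. Sum = 10.
n = 9, so closeness = 8/10 = 4/5.

4/5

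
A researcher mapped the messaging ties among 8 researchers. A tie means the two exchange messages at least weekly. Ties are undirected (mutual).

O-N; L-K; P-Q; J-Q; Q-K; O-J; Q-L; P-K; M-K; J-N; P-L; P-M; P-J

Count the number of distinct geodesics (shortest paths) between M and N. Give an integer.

The shortest distance is 3, and the only length-3 path is M–P–J–N. So there is exactly 1 shortest path.

1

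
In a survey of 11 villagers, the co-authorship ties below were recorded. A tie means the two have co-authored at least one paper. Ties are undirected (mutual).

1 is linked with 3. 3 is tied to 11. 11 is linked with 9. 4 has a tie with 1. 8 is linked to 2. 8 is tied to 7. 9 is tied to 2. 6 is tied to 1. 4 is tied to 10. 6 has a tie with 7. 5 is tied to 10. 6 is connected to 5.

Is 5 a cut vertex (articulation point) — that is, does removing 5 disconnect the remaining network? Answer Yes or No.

Even without 5, every remaining node can still reach every other (the residual graph is connected), so 5 is not a cut vertex.

No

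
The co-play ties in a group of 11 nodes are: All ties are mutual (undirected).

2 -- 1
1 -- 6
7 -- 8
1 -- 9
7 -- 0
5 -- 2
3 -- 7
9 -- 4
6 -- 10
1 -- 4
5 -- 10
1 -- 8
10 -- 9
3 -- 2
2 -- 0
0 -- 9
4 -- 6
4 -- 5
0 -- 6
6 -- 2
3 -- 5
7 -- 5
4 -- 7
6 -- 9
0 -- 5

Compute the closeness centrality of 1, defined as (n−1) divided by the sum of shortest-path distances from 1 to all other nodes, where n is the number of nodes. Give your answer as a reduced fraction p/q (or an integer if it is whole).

2/3

Distances from 1: 0:2, 2:1, 3:2, 4:1, 5:2, 6:1, 7:2, 8:1, 9:1, 10:2. Sum = 15.
n = 11, so closeness = 10/15 = 2/3.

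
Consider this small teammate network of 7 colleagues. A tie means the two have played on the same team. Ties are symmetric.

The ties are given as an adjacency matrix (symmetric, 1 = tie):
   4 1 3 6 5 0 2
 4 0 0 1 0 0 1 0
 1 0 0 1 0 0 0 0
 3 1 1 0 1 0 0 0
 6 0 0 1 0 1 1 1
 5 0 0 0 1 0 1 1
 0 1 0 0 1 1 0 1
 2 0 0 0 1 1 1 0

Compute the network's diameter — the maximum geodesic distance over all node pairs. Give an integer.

Eccentricity of each node (its greatest distance to any other): 0:3, 1:3, 2:3, 3:2, 4:2, 5:3, 6:2.
The maximum eccentricity is 3, realized for instance by the pair 1–5 via 1 – 3 – 6 – 5. So the diameter is 3.

3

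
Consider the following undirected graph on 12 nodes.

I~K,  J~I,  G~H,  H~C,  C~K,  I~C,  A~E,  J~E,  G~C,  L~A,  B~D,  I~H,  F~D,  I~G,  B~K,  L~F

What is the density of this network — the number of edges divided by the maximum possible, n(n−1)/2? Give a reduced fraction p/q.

8/33

There are 16 edges and 12 nodes, so the maximum possible is C(12,2) = 66.
Density = 16/66 = 8/33.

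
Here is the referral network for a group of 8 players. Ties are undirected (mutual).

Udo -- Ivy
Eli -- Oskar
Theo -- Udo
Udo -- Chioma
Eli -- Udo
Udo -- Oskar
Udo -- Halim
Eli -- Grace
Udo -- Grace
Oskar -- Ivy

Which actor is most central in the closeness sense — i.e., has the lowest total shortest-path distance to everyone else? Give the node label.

Udo

Farness (sum of distances to all others) for each node — Chioma:13, Eli:11, Grace:12, Halim:13, Ivy:12, Oskar:11, Theo:13, Udo:7.
The smallest farness is 7, for Udo, so Udo has the highest closeness.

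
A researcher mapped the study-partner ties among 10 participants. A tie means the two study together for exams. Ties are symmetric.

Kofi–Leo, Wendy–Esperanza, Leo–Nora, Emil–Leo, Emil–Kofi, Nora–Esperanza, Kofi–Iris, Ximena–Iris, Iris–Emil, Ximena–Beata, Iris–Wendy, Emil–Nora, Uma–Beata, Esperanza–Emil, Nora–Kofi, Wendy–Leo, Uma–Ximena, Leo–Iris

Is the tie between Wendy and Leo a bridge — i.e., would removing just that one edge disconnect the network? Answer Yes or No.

No

Even without that edge, Wendy still reaches Leo via Wendy – Iris – Leo, so the network stays connected. Not a bridge.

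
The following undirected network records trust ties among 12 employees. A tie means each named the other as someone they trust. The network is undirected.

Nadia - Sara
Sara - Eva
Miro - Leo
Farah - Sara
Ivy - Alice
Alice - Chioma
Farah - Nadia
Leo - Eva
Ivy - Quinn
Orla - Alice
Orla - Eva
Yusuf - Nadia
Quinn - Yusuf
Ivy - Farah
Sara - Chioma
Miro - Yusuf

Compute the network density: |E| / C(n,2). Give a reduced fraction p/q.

There are 16 edges and 12 nodes, so the maximum possible is C(12,2) = 66.
Density = 16/66 = 8/33.

8/33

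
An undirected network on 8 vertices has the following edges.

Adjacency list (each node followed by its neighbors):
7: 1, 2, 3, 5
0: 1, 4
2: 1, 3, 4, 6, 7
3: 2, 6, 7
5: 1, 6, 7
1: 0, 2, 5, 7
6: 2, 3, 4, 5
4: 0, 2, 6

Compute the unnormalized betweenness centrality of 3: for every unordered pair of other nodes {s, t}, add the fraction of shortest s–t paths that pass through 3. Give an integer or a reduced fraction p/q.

Pairs whose geodesics pass through 3 — 6–7: 1/3.
All other pairs contribute 0.
Summing the contributions gives betweenness(3) = 1/3.

1/3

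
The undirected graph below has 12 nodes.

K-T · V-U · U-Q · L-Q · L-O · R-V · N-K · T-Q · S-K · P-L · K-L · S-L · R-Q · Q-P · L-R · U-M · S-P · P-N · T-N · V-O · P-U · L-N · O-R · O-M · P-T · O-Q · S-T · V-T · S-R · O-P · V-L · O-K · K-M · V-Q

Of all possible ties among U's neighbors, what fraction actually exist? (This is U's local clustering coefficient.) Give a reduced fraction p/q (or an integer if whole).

U's neighbors: M, P, Q, and V (k = 4).
Possible neighbor pairs: C(4,2) = 6. Edges among them: P–Q, Q–V → e = 2.
Clustering(U) = 2/6 = 1/3.

1/3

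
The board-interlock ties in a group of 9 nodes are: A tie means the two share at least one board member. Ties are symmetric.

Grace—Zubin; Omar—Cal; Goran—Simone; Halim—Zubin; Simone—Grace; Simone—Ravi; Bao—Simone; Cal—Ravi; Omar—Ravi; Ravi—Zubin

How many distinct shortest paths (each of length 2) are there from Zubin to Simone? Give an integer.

2

The shortest distance is 2. The length-2 paths are: Zubin–Grace–Simone; Zubin–Ravi–Simone.
That gives 2 distinct shortest paths.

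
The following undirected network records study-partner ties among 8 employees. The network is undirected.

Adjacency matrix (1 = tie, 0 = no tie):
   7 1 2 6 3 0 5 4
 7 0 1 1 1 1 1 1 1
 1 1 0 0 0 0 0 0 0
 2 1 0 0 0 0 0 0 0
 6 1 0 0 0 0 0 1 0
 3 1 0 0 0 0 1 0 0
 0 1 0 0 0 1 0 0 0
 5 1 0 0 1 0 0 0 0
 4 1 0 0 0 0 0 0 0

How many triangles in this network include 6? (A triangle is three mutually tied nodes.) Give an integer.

6's neighbors: 5 and 7.
Neighbor pairs that are themselves tied: 6–5–7. Each forms one triangle with 6, for 1 in total.

1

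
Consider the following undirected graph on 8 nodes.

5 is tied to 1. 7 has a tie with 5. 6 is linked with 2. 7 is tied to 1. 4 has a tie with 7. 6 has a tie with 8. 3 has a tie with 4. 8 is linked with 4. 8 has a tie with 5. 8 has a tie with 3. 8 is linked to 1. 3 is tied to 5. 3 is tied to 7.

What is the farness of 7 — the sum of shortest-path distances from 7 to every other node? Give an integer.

Distances from 7: 1:1, 2:4, 3:1, 4:1, 5:1, 6:3, 8:2.
Sum = 1 + 4 + 1 + 1 + 1 + 3 + 2 = 13.

13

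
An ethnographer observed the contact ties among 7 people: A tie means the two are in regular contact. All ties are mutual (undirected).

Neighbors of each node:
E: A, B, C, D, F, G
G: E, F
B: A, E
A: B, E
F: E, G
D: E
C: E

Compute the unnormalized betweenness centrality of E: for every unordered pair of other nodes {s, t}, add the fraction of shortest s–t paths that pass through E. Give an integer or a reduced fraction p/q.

13

Pairs whose geodesics pass through E — F–C: 1; F–A: 1; F–B: 1; F–D: 1; C–A: 1; C–B: 1; C–G: 1; C–D: 1; A–G: 1; A–D: 1; B–G: 1; B–D: 1; G–D: 1.
All other pairs contribute 0.
Summing the contributions gives betweenness(E) = 13.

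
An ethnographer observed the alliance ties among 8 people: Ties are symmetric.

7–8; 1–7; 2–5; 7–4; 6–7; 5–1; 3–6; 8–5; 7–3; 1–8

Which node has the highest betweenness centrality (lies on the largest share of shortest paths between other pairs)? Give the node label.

7

Unnormalized betweenness of each node: 1:4, 2:0, 3:0, 4:0, 5:6, 6:0, 7:14, 8:4.
7 has the largest value, 14, making it the main broker — the node through which the most shortest paths run.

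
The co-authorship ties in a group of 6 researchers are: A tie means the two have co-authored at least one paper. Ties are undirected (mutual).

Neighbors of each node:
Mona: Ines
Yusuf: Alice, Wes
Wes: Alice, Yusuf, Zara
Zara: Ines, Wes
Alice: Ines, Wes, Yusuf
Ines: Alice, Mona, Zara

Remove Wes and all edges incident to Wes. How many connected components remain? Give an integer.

Wes's neighbors (Alice, Yusuf, and Zara) remain reachable from one another through other ties, so the rest of the network stays in one piece.

1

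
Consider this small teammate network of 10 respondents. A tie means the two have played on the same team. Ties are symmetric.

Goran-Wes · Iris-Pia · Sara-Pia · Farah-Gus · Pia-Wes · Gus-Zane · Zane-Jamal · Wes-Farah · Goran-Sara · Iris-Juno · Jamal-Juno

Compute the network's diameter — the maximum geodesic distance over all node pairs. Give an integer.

5

Eccentricity of each node (its greatest distance to any other): Farah:4, Goran:5, Gus:4, Iris:4, Jamal:5, Juno:4, Pia:4, Sara:5, Wes:4, Zane:5.
The maximum eccentricity is 5, realized for instance by the pair Jamal–Goran via Jamal – Juno – Iris – Pia – Sara – Goran. So the diameter is 5.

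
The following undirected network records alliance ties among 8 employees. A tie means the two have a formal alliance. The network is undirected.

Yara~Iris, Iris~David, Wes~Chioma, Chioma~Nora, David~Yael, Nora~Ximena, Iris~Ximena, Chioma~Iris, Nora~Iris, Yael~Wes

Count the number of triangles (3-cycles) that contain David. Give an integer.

David's neighbors are Iris and Yael, but none of them are tied to each other, so no triangle contains David.

0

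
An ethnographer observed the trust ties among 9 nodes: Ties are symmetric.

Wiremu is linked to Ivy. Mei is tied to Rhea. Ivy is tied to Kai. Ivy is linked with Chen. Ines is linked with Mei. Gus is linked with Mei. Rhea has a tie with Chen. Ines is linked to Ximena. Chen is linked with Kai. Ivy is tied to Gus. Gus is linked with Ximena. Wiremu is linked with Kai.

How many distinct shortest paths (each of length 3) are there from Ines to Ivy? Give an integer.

2

The shortest distance is 3. The length-3 paths are: Ines–Mei–Gus–Ivy; Ines–Ximena–Gus–Ivy.
That gives 2 distinct shortest paths.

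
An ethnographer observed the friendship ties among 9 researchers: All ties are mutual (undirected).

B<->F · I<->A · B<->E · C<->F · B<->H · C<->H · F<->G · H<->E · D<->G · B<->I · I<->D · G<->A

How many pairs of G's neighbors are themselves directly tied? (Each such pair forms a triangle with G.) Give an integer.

G's neighbors are A, D, and F, but none of them are tied to each other, so no triangle contains G.

0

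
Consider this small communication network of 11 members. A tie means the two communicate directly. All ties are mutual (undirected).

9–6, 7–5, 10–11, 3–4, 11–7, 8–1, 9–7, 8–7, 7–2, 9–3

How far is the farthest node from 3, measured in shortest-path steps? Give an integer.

4

Distances from 3: 1:4, 2:3, 4:1, 5:3, 6:2, 7:2, 8:3, 9:1, 10:4, 11:3.
The largest is 4 (to 10 and 1), so the eccentricity of 3 is 4.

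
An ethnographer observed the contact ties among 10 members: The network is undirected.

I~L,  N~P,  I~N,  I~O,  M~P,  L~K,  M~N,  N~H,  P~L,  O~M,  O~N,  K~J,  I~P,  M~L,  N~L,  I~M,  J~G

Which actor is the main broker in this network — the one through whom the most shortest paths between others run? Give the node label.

L

Unnormalized betweenness of each node: G:0, H:0, I:5/3, J:8, K:14, L:18, M:5/3, N:29/3, O:0, P:0.
L has the largest value, 18, making it the main broker — the node through which the most shortest paths run.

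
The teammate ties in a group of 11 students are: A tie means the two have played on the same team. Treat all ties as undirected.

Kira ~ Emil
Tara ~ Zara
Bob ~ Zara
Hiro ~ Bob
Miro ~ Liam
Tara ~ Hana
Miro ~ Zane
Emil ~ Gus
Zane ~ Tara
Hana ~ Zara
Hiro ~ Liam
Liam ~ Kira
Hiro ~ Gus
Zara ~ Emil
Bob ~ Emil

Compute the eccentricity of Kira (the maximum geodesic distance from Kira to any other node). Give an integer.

3

Distances from Kira: Bob:2, Emil:1, Gus:2, Hana:3, Hiro:2, Liam:1, Miro:2, Tara:3, Zane:3, Zara:2.
The largest is 3 (to Hana, Tara, and Zane), so the eccentricity of Kira is 3.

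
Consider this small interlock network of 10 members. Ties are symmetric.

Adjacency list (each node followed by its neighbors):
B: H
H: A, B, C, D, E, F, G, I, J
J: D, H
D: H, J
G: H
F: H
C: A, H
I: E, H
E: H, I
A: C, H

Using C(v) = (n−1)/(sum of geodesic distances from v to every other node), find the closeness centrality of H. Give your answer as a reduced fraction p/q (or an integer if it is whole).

Distances from H: A:1, B:1, C:1, D:1, E:1, F:1, G:1, I:1, J:1. Sum = 9.
n = 10, so closeness = 9/9 = 1.

1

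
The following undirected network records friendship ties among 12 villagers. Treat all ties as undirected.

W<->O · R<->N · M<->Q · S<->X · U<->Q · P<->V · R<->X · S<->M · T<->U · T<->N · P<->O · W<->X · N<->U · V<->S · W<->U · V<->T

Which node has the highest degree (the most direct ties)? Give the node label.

U

Degrees — M:2, N:3, O:2, P:2, Q:2, R:2, S:3, T:3, U:4, V:3, W:3, X:3.
The maximum is 4, attained only by U.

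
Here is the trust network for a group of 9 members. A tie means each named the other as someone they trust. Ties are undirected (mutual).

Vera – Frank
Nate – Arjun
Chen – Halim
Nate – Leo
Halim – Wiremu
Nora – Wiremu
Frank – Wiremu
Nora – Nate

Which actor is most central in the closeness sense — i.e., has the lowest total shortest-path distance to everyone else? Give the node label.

Wiremu

Farness (sum of distances to all others) for each node — Arjun:26, Chen:27, Frank:20, Halim:20, Leo:26, Nate:19, Nora:16, Vera:27, Wiremu:15.
The smallest farness is 15, for Wiremu, so Wiremu has the highest closeness.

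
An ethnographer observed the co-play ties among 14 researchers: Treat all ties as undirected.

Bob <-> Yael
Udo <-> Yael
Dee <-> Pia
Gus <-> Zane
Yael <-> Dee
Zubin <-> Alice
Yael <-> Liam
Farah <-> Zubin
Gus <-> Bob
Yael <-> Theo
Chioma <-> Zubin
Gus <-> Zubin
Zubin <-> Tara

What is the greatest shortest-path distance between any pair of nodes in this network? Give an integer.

Eccentricity of each node (its greatest distance to any other): Alice:6, Bob:3, Chioma:6, Dee:5, Farah:6, Gus:4, Liam:5, Pia:6, Tara:6, Theo:5, Udo:5, Yael:4, Zane:5, Zubin:5.
The maximum eccentricity is 6, realized for instance by the pair Alice–Pia via Alice – Zubin – Gus – Bob – Yael – Dee – Pia. So the diameter is 6.

6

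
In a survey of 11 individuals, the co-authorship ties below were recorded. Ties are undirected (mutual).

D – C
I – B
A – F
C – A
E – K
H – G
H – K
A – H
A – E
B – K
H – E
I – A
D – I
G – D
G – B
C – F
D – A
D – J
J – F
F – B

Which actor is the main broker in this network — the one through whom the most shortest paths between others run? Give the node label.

Unnormalized betweenness of each node: A:347/30, B:187/30, C:1/3, D:20/3, E:31/30, F:17/3, G:67/30, H:97/30, I:6/5, J:1/3, K:3/2.
A has the largest value, 347/30, making it the main broker — the node through which the most shortest paths run.

A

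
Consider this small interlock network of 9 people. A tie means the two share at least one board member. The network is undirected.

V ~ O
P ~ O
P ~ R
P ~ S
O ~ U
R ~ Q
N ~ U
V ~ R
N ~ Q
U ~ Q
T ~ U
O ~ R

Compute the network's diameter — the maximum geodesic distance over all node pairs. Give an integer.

4

Eccentricity of each node (its greatest distance to any other): N:4, O:2, P:3, Q:3, R:3, S:4, T:4, U:3, V:3.
The maximum eccentricity is 4, realized for instance by the pair S–N via S – P – R – Q – N. So the diameter is 4.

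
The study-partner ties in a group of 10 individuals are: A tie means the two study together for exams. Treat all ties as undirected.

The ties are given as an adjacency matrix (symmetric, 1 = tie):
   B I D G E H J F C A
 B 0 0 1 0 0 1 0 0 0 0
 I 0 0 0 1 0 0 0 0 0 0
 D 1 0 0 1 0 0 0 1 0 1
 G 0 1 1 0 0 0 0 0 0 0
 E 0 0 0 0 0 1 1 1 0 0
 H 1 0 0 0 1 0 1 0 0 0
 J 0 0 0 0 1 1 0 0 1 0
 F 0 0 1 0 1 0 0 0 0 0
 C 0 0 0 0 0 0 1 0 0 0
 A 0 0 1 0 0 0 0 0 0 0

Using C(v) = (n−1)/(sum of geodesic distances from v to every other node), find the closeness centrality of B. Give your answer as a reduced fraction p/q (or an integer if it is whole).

Distances from B: A:2, C:3, D:1, E:2, F:2, G:2, H:1, I:3, J:2. Sum = 18.
n = 10, so closeness = 9/18 = 1/2.

1/2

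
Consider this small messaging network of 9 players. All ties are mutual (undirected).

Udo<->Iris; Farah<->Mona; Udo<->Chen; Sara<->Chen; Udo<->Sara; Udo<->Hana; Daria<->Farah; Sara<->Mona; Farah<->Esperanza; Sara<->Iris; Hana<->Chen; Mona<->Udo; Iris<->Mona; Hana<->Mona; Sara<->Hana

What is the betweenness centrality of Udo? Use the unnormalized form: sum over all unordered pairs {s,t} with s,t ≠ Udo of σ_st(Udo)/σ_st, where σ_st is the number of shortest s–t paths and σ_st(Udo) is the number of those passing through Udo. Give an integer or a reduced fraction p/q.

13/6

Pairs whose geodesics pass through Udo — Daria–Chen: 1/3; Farah–Chen: 1/3; Esperanza–Chen: 1/3; Mona–Chen: 1/3; Chen–Iris: 1/2; Hana–Iris: 1/3.
All other pairs contribute 0.
Summing the contributions gives betweenness(Udo) = 13/6.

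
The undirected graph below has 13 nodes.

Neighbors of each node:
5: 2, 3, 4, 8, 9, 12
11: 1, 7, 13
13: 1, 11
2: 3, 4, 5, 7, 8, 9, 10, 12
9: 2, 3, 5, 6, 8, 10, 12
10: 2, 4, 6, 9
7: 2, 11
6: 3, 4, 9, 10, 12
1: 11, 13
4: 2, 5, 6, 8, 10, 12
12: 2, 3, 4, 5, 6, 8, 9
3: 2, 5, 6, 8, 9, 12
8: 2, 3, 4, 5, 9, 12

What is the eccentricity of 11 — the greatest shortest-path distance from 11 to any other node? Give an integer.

4

Distances from 11: 1:1, 2:2, 3:3, 4:3, 5:3, 6:4, 7:1, 8:3, 9:3, 10:3, 12:3, 13:1.
The largest is 4 (to 6), so the eccentricity of 11 is 4.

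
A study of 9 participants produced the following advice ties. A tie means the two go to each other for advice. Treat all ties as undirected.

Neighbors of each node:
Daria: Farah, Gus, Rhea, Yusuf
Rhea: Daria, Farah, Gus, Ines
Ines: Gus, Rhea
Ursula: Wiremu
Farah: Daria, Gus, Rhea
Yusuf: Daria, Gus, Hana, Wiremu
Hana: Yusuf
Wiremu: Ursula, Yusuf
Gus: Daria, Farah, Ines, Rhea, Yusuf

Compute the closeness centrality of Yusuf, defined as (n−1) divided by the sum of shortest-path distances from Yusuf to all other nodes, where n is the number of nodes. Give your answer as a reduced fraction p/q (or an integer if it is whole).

Distances from Yusuf: Daria:1, Farah:2, Gus:1, Hana:1, Ines:2, Rhea:2, Ursula:2, Wiremu:1. Sum = 12.
n = 9, so closeness = 8/12 = 2/3.

2/3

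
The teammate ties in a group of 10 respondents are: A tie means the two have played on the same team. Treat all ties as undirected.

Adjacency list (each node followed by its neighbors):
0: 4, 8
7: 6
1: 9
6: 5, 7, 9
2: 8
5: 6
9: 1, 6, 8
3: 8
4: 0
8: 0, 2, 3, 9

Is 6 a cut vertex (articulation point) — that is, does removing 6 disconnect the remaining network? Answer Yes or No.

Yes

Removing 6 leaves {0, 1, 2, 3, 4, 8, and 9} with no path to {7}, so the network splits into 3 components. 6 is a cut vertex.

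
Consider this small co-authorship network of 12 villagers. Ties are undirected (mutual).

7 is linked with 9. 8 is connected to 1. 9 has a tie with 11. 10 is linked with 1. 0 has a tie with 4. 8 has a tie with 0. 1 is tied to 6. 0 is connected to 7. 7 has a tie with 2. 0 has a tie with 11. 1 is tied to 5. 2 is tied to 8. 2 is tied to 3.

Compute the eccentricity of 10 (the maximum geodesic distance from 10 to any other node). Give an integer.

Distances from 10: 0:3, 1:1, 2:3, 3:4, 4:4, 5:2, 6:2, 7:4, 8:2, 9:5, 11:4.
The largest is 5 (to 9), so the eccentricity of 10 is 5.

5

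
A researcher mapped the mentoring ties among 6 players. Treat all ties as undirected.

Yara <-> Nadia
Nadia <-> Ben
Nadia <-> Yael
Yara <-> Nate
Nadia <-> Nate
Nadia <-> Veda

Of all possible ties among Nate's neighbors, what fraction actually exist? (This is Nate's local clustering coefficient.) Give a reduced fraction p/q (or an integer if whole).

1

Nate's neighbors: Nadia and Yara (k = 2).
Possible neighbor pairs: C(2,2) = 1. Edges among them: Nadia–Yara → e = 1.
Clustering(Nate) = 1/1.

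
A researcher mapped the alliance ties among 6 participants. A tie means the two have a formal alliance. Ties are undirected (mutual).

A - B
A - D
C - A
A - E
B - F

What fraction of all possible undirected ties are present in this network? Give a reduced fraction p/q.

1/3

There are 5 edges and 6 nodes, so the maximum possible is C(6,2) = 15.
Density = 5/15 = 1/3.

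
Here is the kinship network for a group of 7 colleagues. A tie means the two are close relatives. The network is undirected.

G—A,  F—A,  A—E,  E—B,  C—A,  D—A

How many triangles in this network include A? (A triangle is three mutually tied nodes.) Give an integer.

0

A's neighbors are C, D, E, F, and G, but none of them are tied to each other, so no triangle contains A.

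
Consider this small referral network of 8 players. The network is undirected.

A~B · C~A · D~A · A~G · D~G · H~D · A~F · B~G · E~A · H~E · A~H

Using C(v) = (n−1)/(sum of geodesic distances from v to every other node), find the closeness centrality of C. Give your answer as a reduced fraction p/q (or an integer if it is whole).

Distances from C: A:1, B:2, D:2, E:2, F:2, G:2, H:2. Sum = 13.
n = 8, so closeness = 7/13.

7/13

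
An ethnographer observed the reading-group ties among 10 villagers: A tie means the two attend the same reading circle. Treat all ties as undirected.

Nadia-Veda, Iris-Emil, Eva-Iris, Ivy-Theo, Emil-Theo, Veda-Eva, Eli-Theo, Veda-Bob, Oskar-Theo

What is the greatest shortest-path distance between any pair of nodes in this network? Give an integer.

Eccentricity of each node (its greatest distance to any other): Bob:6, Eli:6, Emil:4, Eva:4, Iris:3, Ivy:6, Nadia:6, Oskar:6, Theo:5, Veda:5.
The maximum eccentricity is 6, realized for instance by the pair Eli–Nadia via Eli – Theo – Emil – Iris – Eva – Veda – Nadia. So the diameter is 6.

6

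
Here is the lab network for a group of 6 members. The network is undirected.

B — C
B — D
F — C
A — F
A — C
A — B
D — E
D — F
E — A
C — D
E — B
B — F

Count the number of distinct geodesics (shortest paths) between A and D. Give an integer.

4

The shortest distance is 2. The length-2 paths are: A–C–D; A–F–D; A–B–D; A–E–D.
That gives 4 distinct shortest paths.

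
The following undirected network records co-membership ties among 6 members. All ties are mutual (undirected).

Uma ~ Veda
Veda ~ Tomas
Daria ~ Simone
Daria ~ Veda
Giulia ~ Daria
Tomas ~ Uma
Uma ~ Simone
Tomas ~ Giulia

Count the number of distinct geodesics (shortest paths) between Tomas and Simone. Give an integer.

1

The shortest distance is 2, and the only length-2 path is Tomas–Uma–Simone. So there is exactly 1 shortest path.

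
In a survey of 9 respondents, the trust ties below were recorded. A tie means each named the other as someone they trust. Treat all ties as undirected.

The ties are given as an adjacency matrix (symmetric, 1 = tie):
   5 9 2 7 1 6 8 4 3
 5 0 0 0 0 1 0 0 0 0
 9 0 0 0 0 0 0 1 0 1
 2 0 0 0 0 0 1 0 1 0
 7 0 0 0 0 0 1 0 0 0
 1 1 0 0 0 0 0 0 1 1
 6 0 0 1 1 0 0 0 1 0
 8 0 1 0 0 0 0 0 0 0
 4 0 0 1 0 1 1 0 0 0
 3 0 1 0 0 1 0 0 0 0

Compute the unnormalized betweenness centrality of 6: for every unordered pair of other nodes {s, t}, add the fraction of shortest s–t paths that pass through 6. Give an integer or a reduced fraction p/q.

Pairs whose geodesics pass through 6 — 5–7: 1; 9–7: 1; 2–7: 1; 7–1: 1; 7–8: 1; 7–4: 1; 7–3: 1.
All other pairs contribute 0.
Summing the contributions gives betweenness(6) = 7.

7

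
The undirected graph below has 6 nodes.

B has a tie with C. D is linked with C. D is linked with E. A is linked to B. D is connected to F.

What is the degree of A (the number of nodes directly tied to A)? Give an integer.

A is directly tied to B. That is 1 neighbor, so the degree of A is 1.

1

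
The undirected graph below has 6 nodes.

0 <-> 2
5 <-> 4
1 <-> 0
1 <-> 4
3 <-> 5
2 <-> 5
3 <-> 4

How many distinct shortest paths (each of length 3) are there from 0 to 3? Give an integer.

2

The shortest distance is 3. The length-3 paths are: 0–2–5–3; 0–1–4–3.
That gives 2 distinct shortest paths.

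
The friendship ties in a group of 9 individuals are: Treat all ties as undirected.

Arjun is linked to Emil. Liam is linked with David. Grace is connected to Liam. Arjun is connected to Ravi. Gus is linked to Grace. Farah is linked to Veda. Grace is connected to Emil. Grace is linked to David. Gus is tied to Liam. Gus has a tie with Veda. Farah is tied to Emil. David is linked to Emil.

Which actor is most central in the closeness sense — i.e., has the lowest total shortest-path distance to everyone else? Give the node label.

Farness (sum of distances to all others) for each node — Arjun:17, David:15, Emil:12, Farah:16, Grace:13, Gus:16, Liam:17, Ravi:24, Veda:18.
The smallest farness is 12, for Emil, so Emil has the highest closeness.

Emil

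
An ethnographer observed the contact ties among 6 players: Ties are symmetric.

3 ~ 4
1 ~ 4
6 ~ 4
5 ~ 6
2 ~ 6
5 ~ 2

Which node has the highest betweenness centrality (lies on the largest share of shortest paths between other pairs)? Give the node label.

4

Unnormalized betweenness of each node: 1:0, 2:0, 3:0, 4:7, 5:0, 6:6.
4 has the largest value, 7, making it the main broker — the node through which the most shortest paths run.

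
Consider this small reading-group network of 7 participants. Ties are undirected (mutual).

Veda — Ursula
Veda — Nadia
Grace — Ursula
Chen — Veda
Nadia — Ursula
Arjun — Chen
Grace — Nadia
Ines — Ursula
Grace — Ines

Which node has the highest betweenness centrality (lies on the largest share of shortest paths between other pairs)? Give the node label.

Unnormalized betweenness of each node: Arjun:0, Chen:5, Grace:1/2, Ines:0, Nadia:3/2, Ursula:5, Veda:8.
Veda has the largest value, 8, making it the main broker — the node through which the most shortest paths run.

Veda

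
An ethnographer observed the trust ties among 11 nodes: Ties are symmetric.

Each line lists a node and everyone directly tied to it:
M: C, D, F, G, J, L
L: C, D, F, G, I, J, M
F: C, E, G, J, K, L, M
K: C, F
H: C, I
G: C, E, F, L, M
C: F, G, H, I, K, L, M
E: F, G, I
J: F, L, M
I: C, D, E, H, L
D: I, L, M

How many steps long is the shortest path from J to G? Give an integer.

One shortest route is J – F – G, which uses 2 edges, and J and G are not directly tied, so nothing shorter exists. So d(J,G) = 2.

2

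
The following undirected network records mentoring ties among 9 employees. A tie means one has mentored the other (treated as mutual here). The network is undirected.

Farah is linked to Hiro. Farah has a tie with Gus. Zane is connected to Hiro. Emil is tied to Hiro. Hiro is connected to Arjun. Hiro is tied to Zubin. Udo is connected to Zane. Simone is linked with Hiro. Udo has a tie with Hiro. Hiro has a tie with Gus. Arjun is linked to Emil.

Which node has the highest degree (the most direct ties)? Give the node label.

Hiro

Degrees — Arjun:2, Emil:2, Farah:2, Gus:2, Hiro:8, Simone:1, Udo:2, Zane:2, Zubin:1.
The maximum is 8, attained only by Hiro.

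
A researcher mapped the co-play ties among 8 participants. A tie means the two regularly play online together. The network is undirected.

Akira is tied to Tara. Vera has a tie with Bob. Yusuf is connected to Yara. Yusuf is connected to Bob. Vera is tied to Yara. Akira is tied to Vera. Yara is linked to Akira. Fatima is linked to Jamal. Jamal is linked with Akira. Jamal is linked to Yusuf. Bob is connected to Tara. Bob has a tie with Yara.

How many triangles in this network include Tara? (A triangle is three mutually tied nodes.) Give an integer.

Tara's neighbors are Akira and Bob, but none of them are tied to each other, so no triangle contains Tara.

0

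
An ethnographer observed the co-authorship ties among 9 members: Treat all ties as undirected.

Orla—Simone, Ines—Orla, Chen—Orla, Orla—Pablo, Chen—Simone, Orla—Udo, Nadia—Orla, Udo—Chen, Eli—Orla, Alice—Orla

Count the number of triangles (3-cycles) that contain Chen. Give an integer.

Chen's neighbors: Orla, Simone, and Udo.
Neighbor pairs that are themselves tied: Chen–Orla–Simone; Chen–Orla–Udo. Each forms one triangle with Chen, for 2 in total.

2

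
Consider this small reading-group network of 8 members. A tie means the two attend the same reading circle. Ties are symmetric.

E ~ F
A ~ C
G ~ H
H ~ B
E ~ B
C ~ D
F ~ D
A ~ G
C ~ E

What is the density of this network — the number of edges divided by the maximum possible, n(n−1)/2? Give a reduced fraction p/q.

There are 9 edges and 8 nodes, so the maximum possible is C(8,2) = 28.
Density = 9/28.

9/28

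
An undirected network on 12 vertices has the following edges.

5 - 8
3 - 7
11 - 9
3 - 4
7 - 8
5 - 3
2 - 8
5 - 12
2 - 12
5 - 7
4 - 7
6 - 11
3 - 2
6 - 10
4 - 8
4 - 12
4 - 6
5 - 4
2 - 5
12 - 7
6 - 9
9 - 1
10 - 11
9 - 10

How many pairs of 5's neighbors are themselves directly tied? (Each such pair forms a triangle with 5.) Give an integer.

5's neighbors: 2, 3, 4, 7, 8, and 12.
Neighbor pairs that are themselves tied: 5–2–3; 5–2–8; 5–2–12; 5–3–4; 5–3–7; 5–4–7; 5–4–8; 5–4–12; 5–7–8; 5–7–12. Each forms one triangle with 5, for 10 in total.

10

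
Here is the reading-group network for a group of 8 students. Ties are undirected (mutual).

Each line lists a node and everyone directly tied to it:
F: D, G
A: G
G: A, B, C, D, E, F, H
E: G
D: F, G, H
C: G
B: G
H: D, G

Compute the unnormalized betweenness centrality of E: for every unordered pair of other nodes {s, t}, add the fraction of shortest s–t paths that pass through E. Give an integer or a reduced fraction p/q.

No shortest path between any pair of other nodes passes through E.
Summing the contributions gives betweenness(E) = 0.

0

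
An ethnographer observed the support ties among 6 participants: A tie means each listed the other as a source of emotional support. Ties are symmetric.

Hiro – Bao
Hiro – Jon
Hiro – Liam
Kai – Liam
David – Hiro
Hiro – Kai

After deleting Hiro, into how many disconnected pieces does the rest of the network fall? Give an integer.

4

Without Hiro, the remaining ties split the others into: {Bao}; {Kai, Liam}; {David}; {Jon}.
That's 4 separate components.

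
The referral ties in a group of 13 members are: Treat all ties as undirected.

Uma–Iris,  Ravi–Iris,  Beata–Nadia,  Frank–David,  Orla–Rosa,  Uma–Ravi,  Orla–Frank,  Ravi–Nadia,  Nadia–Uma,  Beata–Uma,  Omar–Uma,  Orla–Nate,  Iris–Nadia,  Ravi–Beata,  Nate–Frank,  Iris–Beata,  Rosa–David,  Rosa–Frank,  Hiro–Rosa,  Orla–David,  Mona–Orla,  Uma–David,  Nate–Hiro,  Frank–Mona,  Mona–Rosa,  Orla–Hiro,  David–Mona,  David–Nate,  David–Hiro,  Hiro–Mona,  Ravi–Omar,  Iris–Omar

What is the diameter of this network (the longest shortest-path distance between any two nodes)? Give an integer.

3

Eccentricity of each node (its greatest distance to any other): Beata:3, David:2, Frank:3, Hiro:3, Iris:3, Mona:3, Nadia:3, Nate:3, Omar:3, Orla:3, Ravi:3, Rosa:3, Uma:2.
The maximum eccentricity is 3, realized for instance by the pair Rosa–Omar via Rosa – David – Uma – Omar. So the diameter is 3.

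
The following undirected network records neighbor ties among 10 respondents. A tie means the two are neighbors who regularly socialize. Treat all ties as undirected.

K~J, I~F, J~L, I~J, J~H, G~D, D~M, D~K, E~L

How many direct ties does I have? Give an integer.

I is directly tied to F and J. That is 2 neighbors, so the degree of I is 2.

2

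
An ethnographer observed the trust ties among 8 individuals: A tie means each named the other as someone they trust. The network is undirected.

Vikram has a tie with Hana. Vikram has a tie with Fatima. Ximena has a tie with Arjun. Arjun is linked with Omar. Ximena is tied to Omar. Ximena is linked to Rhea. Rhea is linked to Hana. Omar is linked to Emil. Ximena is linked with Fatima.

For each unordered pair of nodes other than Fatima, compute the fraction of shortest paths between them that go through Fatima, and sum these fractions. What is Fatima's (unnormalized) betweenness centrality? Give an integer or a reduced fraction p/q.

4

Pairs whose geodesics pass through Fatima — Ximena–Vikram: 1; Arjun–Vikram: 1; Omar–Vikram: 1; Emil–Vikram: 1.
All other pairs contribute 0.
Summing the contributions gives betweenness(Fatima) = 4.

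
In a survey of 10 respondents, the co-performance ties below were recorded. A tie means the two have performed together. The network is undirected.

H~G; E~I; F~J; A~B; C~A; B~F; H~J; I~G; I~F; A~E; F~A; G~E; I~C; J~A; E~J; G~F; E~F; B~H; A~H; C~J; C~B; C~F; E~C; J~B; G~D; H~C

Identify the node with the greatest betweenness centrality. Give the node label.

G

Unnormalized betweenness of each node: A:7/10, B:1/5, C:71/30, D:0, E:5/2, F:17/4, G:179/20, H:17/6, I:1/2, J:7/10.
G has the largest value, 179/20, making it the main broker — the node through which the most shortest paths run.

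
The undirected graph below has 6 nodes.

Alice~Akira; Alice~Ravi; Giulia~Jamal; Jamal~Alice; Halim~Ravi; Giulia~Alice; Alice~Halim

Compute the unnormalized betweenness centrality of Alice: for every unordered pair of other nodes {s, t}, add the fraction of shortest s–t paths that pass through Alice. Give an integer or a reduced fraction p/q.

8

Pairs whose geodesics pass through Alice — Akira–Ravi: 1; Akira–Halim: 1; Akira–Jamal: 1; Akira–Giulia: 1; Ravi–Jamal: 1; Ravi–Giulia: 1; Halim–Jamal: 1; Halim–Giulia: 1.
All other pairs contribute 0.
Summing the contributions gives betweenness(Alice) = 8.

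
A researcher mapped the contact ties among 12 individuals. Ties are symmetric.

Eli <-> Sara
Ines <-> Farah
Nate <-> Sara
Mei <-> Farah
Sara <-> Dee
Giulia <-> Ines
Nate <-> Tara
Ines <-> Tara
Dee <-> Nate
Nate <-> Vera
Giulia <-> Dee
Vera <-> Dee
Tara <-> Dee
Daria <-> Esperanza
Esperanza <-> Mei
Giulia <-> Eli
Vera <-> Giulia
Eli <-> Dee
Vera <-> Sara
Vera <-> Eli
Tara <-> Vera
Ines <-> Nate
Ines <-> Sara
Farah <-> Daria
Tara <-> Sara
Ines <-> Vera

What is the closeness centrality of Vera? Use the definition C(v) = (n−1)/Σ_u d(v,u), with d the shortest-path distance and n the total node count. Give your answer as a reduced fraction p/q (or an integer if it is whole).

11/19

Distances from Vera: Daria:3, Dee:1, Eli:1, Esperanza:4, Farah:2, Giulia:1, Ines:1, Mei:3, Nate:1, Sara:1, Tara:1. Sum = 19.
n = 12, so closeness = 11/19.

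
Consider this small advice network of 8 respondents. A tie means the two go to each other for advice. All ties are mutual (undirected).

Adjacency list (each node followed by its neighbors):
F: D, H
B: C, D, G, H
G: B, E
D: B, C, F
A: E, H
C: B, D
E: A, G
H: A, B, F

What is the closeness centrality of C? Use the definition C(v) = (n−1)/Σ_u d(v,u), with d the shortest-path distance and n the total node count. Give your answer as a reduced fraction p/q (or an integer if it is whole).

1/2

Distances from C: A:3, B:1, D:1, E:3, F:2, G:2, H:2. Sum = 14.
n = 8, so closeness = 7/14 = 1/2.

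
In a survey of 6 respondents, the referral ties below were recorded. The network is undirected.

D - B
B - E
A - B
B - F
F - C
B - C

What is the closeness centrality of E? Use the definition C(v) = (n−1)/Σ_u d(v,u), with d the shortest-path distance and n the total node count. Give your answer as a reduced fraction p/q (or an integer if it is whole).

Distances from E: A:2, B:1, C:2, D:2, F:2. Sum = 9.
n = 6, so closeness = 5/9.

5/9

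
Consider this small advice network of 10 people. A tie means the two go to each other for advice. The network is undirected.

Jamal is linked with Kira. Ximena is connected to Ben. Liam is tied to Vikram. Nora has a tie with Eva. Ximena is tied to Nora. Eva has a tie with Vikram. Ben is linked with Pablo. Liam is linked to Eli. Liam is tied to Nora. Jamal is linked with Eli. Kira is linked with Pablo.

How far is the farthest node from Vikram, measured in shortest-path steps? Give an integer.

Distances from Vikram: Ben:4, Eli:2, Eva:1, Jamal:3, Kira:4, Liam:1, Nora:2, Pablo:5, Ximena:3.
The largest is 5 (to Pablo), so the eccentricity of Vikram is 5.

5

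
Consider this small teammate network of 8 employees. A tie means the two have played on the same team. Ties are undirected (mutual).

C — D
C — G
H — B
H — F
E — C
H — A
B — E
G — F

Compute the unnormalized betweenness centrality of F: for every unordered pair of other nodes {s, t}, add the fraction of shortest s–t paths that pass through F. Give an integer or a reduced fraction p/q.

Pairs whose geodesics pass through F — D–H: 1/2; D–A: 1/2; G–B: 1/2; G–H: 1; G–A: 1; H–C: 1/2; C–A: 1/2.
All other pairs contribute 0.
Summing the contributions gives betweenness(F) = 9/2.

9/2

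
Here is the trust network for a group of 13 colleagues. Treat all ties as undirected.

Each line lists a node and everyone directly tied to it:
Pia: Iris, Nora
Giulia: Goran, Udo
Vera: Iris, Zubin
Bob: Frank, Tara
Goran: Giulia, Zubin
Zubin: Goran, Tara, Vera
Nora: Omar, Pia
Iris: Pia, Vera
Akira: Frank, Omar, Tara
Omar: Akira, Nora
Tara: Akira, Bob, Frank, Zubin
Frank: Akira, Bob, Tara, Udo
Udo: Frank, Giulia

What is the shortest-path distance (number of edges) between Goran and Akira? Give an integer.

One shortest route is Goran – Zubin – Tara – Akira, which uses 3 edges, and at distance 2 from Goran we only reach {Tara, Udo, Vera}, which does not include Akira. So d(Goran,Akira) = 3.

3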